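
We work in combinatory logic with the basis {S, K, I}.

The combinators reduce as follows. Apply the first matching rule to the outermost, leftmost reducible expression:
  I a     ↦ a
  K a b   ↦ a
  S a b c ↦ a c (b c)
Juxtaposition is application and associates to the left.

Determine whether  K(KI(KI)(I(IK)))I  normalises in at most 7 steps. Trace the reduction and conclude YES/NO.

  start: K(KI(KI)(I(IK)))I
  [1] KI(KI)(I(IK))
  [2] I(I(IK))
  [3] I(IK)
  [4] IK
  [5] K

Answer: YES — reaches normal form K in 5 ≤ 7 steps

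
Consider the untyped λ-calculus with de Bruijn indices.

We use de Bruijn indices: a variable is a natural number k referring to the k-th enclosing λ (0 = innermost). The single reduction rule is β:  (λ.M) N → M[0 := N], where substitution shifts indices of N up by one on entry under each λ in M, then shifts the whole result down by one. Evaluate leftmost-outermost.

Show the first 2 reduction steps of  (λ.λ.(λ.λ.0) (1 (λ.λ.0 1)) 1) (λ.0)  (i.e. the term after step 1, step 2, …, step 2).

Answer: after 2 steps: λ.(λ.0) (λ.0)

Reduction:
  start: (λ.λ.(λ.λ.0) (1 (λ.λ.0 1)) 1) (λ.0)
  [1] λ.(λ.λ.0) ((λ.0) (λ.λ.0 1)) (λ.0)
  [2] λ.(λ.0) (λ.0)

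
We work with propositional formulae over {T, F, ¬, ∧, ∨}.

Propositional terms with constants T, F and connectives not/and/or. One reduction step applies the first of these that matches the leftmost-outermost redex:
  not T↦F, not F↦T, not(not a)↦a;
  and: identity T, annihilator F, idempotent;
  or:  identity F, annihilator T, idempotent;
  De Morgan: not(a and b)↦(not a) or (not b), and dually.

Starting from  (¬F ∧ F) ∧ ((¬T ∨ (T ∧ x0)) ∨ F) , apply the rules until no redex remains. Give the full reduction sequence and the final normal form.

  start: (¬F ∧ F) ∧ ((¬T ∨ (T ∧ x0)) ∨ F)
  →1  F ∧ ((¬T ∨ (T ∧ x0)) ∨ F)
  →2  F

Answer: normal form = F  (in 2 steps)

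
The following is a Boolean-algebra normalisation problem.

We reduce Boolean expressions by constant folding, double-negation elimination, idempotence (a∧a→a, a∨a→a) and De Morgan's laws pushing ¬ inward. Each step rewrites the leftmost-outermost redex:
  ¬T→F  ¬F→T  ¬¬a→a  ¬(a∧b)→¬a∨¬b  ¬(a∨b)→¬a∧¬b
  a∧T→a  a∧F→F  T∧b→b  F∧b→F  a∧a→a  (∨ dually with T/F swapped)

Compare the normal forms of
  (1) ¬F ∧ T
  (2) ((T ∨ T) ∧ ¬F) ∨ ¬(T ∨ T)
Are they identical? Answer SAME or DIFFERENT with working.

Answer: SAME — A ⇓ T, B ⇓ T

Working:
Term A:
  start: ¬F ∧ T
  →1  ¬F
  →2  T

Term B:
  start: ((T ∨ T) ∧ ¬F) ∨ ¬(T ∨ T)
  →1  (T ∧ ¬F) ∨ ¬(T ∨ T)
  →2  ¬F ∨ ¬(T ∨ T)
  →3  T ∨ ¬(T ∨ T)
  →4  T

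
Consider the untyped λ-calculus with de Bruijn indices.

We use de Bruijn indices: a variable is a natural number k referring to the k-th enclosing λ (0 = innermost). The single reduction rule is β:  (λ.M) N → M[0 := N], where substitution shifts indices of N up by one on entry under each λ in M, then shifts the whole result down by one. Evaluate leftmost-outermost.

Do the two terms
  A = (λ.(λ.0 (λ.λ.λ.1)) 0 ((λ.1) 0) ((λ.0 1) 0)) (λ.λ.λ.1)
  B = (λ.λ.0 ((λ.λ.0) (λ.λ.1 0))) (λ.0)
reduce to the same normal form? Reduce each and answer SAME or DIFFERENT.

Term A:
  start: (λ.(λ.0 (λ.λ.λ.1)) 0 ((λ.1) 0) ((λ.0 1) 0)) (λ.λ.λ.1)
  [1] (λ.0 (λ.λ.λ.1)) (λ.λ.λ.1) ((λ.λ.λ.λ.1) (λ.λ.λ.1)) ((λ.0 (λ.λ.λ.1)) (λ.λ.λ.1))
  [2] (λ.λ.λ.1) (λ.λ.λ.1) ((λ.λ.λ.λ.1) (λ.λ.λ.1)) ((λ.0 (λ.λ.λ.1)) (λ.λ.λ.1))
  [3] (λ.λ.1) ((λ.λ.λ.λ.1) (λ.λ.λ.1)) ((λ.0 (λ.λ.λ.1)) (λ.λ.λ.1))
  [4] (λ.(λ.λ.λ.λ.1) (λ.λ.λ.1)) ((λ.0 (λ.λ.λ.1)) (λ.λ.λ.1))
  [5] (λ.λ.λ.λ.1) (λ.λ.λ.1)
  [6] λ.λ.λ.1

Term B:
  start: (λ.λ.0 ((λ.λ.0) (λ.λ.1 0))) (λ.0)
  [1] λ.0 ((λ.λ.0) (λ.λ.1 0))
  [2] λ.0 (λ.0)

Answer: DIFFERENT — A ⇓ λ.λ.λ.1, B ⇓ λ.0 (λ.0)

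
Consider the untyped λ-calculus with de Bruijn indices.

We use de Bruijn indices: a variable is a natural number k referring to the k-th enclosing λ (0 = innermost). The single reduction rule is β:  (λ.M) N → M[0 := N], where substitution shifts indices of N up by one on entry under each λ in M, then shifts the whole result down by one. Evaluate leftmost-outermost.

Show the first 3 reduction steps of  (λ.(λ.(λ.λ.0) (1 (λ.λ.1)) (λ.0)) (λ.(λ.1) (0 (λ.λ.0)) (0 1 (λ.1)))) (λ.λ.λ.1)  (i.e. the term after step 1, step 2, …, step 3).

Answer: after 3 steps: (λ.0) (λ.0)

Working:
  start: (λ.(λ.(λ.λ.0) (1 (λ.λ.1)) (λ.0)) (λ.(λ.1) (0 (λ.λ.0)) (0 1 (λ.1)))) (λ.λ.λ.1)
  [1] (λ.(λ.λ.0) ((λ.λ.λ.1) (λ.λ.1)) (λ.0)) (λ.(λ.1) (0 (λ.λ.0)) (0 (λ.λ.λ.1) (λ.1)))
  [2] (λ.λ.0) ((λ.λ.λ.1) (λ.λ.1)) (λ.0)
  [3] (λ.0) (λ.0)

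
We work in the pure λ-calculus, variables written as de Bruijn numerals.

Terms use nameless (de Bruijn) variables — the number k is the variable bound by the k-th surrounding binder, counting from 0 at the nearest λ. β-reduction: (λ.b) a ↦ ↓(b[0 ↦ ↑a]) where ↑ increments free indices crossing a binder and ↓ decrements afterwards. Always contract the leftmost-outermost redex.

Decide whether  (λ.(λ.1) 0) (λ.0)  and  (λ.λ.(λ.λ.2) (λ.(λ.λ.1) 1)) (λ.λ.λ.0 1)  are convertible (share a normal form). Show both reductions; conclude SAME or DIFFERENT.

Term A:
  start: (λ.(λ.1) 0) (λ.0)
  →1  (λ.λ.0) (λ.0)
  →2  λ.0

Term B:
  start: (λ.λ.(λ.λ.2) (λ.(λ.λ.1) 1)) (λ.λ.λ.0 1)
  →1  λ.(λ.λ.2) (λ.(λ.λ.1) 1)
  →2  λ.λ.1

Answer: DIFFERENT — A ⇓ λ.0, B ⇓ λ.λ.1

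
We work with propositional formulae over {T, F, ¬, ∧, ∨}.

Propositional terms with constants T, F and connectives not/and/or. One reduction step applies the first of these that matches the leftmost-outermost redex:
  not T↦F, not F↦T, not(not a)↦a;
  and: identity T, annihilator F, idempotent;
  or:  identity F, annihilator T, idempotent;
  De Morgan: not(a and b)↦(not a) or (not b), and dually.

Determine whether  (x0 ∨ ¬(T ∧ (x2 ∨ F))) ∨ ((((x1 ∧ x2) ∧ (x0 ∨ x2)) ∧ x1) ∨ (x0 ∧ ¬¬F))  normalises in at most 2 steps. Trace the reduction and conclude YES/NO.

Answer: NO — after 2 steps the term is (x0 ∨ (F ∨ ¬(x2 ∨ F))) ∨ ((((x1 ∧ x2) ∧ (x0 ∨ x2)) ∧ x1) ∨ (x0 ∧ ¬¬F)), not yet normal

Derivation:
  start: (x0 ∨ ¬(T ∧ (x2 ∨ F))) ∨ ((((x1 ∧ x2) ∧ (x0 ∨ x2)) ∧ x1) ∨ (x0 ∧ ¬¬F))
  step 1: (x0 ∨ (¬T ∨ ¬(x2 ∨ F))) ∨ ((((x1 ∧ x2) ∧ (x0 ∨ x2)) ∧ x1) ∨ (x0 ∧ ¬¬F))
  step 2: (x0 ∨ (F ∨ ¬(x2 ∨ F))) ∨ ((((x1 ∧ x2) ∧ (x0 ∨ x2)) ∧ x1) ∨ (x0 ∧ ¬¬F))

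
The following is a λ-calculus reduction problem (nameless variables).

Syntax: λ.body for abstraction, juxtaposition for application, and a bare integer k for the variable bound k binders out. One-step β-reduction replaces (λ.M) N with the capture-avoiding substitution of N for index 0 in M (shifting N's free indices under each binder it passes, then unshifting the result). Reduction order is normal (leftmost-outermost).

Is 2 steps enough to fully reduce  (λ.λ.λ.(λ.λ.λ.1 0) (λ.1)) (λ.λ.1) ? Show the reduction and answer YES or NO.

  start: (λ.λ.λ.(λ.λ.λ.1 0) (λ.1)) (λ.λ.1)
  step 1: λ.λ.(λ.λ.λ.1 0) (λ.1)
  step 2: λ.λ.λ.λ.1 0

Answer: YES — reaches normal form λ.λ.λ.λ.1 0 in 2 ≤ 2 steps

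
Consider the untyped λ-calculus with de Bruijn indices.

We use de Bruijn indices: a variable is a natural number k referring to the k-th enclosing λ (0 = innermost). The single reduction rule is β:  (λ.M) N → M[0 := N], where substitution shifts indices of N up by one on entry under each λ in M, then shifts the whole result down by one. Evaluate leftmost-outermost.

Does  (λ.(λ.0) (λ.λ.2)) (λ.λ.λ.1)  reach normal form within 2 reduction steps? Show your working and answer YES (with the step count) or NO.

Answer: YES — reaches normal form λ.λ.λ.λ.λ.1 in 2 ≤ 2 steps

Working:
  start: (λ.(λ.0) (λ.λ.2)) (λ.λ.λ.1)
  step 1: (λ.0) (λ.λ.λ.λ.λ.1)
  step 2: λ.λ.λ.λ.λ.1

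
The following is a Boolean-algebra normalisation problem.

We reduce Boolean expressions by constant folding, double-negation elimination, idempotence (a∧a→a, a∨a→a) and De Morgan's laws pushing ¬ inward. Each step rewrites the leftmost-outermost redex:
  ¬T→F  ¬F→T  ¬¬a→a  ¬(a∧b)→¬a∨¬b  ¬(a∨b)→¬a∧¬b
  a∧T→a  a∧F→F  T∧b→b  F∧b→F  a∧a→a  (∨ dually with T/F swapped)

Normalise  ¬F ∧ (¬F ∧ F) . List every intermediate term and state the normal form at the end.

  start: ¬F ∧ (¬F ∧ F)
  →1  T ∧ (¬F ∧ F)
  →2  ¬F ∧ F
  →3  F

Answer: normal form = F  (in 3 steps)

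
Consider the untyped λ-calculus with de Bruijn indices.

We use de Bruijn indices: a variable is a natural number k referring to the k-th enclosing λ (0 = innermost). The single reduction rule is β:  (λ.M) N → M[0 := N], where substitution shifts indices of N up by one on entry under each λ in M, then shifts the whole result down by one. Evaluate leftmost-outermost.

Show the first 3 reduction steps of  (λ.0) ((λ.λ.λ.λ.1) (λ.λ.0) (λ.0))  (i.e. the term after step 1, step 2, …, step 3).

  start: (λ.0) ((λ.λ.λ.λ.1) (λ.λ.0) (λ.0))
  step 1: (λ.λ.λ.λ.1) (λ.λ.0) (λ.0)
  step 2: (λ.λ.λ.1) (λ.0)
  step 3: λ.λ.1

Answer: after 3 steps: λ.λ.1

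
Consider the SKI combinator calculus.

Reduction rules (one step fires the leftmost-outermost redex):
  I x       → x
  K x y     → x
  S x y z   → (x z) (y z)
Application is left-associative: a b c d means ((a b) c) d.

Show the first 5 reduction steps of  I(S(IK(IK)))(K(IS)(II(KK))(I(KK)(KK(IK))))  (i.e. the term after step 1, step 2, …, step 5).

  start: I(S(IK(IK)))(K(IS)(II(KK))(I(KK)(KK(IK))))
  →1  S(IK(IK))(K(IS)(II(KK))(I(KK)(KK(IK))))
  →2  S(K(IK))(K(IS)(II(KK))(I(KK)(KK(IK))))
  →3  S(KK)(K(IS)(II(KK))(I(KK)(KK(IK))))
  →4  S(KK)(IS(I(KK)(KK(IK))))
  →5  S(KK)(S(I(KK)(KK(IK))))

Answer: after 5 steps: S(KK)(S(I(KK)(KK(IK))))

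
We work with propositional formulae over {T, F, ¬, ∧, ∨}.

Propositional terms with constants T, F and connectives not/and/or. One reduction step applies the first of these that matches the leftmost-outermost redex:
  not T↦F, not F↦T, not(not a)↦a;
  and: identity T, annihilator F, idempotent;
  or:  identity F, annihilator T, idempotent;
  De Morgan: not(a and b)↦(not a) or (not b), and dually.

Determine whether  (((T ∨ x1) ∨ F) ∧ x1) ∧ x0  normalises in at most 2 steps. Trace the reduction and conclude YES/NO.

  start: (((T ∨ x1) ∨ F) ∧ x1) ∧ x0
  →1  ((T ∨ x1) ∧ x1) ∧ x0
  →2  (T ∧ x1) ∧ x0

Answer: NO — after 2 steps the term is (T ∧ x1) ∧ x0, not yet normal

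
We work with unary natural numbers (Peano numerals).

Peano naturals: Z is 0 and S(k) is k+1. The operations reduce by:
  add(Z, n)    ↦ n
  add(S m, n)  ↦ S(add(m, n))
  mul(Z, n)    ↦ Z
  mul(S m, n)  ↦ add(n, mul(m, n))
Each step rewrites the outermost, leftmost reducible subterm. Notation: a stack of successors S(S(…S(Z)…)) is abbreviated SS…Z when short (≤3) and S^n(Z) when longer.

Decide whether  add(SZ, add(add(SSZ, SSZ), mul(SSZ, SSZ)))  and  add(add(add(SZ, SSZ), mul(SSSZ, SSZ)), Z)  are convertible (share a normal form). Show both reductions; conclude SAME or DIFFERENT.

Term A:
  start: add(SZ, add(add(SSZ, SSZ), mul(SSZ, SSZ)))
  step 1: S(add(Z, add(add(SSZ, SSZ), mul(SSZ, SSZ))))
  step 2: S(add(add(SSZ, SSZ), mul(SSZ, SSZ)))
  step 3: S(add(S(add(SZ, SSZ)), mul(SSZ, SSZ)))
  step 4: S(S(add(add(SZ, SSZ), mul(SSZ, SSZ))))
  step 5: S(S(add(S(add(Z, SSZ)), mul(SSZ, SSZ))))
  step 6: S(S(S(add(add(Z, SSZ), mul(SSZ, SSZ)))))
  step 7: S(S(S(add(SSZ, mul(SSZ, SSZ)))))
  step 8: S(S(S(S(add(SZ, mul(SSZ, SSZ))))))
  step 9: S(S(S(S(S(add(Z, mul(SSZ, SSZ)))))))
  step 10: S(S(S(S(S(mul(SSZ, SSZ))))))
  step 11: S(S(S(S(S(add(SSZ, mul(SZ, SSZ)))))))
  step 12: S(S(S(S(S(S(add(SZ, mul(SZ, SSZ))))))))
  step 13: S(S(S(S(S(S(S(add(Z, mul(SZ, SSZ)))))))))
  step 14: S(S(S(S(S(S(S(mul(SZ, SSZ))))))))
  step 15: S(S(S(S(S(S(S(add(SSZ, mul(Z, SSZ)))))))))
  step 16: S(S(S(S(S(S(S(S(add(SZ, mul(Z, SSZ))))))))))
  step 17: S(S(S(S(S(S(S(S(S(add(Z, mul(Z, SSZ)))))))))))
  step 18: S(S(S(S(S(S(S(S(S(mul(Z, SSZ))))))))))
  step 19: S^9(Z)

Term B:
  start: add(add(add(SZ, SSZ), mul(SSSZ, SSZ)), Z)
  step 1: add(add(S(add(Z, SSZ)), mul(SSSZ, SSZ)), Z)
  step 2: add(S(add(add(Z, SSZ), mul(SSSZ, SSZ))), Z)
  step 3: S(add(add(add(Z, SSZ), mul(SSSZ, SSZ)), Z))
  step 4: S(add(add(SSZ, mul(SSSZ, SSZ)), Z))
  step 5: S(add(S(add(SZ, mul(SSSZ, SSZ))), Z))
  step 6: S(S(add(add(SZ, mul(SSSZ, SSZ)), Z)))
  step 7: S(S(add(S(add(Z, mul(SSSZ, SSZ))), Z)))
  step 8: S(S(S(add(add(Z, mul(SSSZ, SSZ)), Z))))
  step 9: S(S(S(add(mul(SSSZ, SSZ), Z))))
  step 10: S(S(S(add(add(SSZ, mul(SSZ, SSZ)), Z))))
  step 11: S(S(S(add(S(add(SZ, mul(SSZ, SSZ))), Z))))
  step 12: S(S(S(S(add(add(SZ, mul(SSZ, SSZ)), Z)))))
  step 13: S(S(S(S(add(S(add(Z, mul(SSZ, SSZ))), Z)))))
  step 14: S(S(S(S(S(add(add(Z, mul(SSZ, SSZ)), Z))))))
  step 15: S(S(S(S(S(add(mul(SSZ, SSZ), Z))))))
  step 16: S(S(S(S(S(add(add(SSZ, mul(SZ, SSZ)), Z))))))
  step 17: S(S(S(S(S(add(S(add(SZ, mul(SZ, SSZ))), Z))))))
  step 18: S(S(S(S(S(S(add(add(SZ, mul(SZ, SSZ)), Z)))))))
  step 19: S(S(S(S(S(S(add(S(add(Z, mul(SZ, SSZ))), Z)))))))
  step 20: S(S(S(S(S(S(S(add(add(Z, mul(SZ, SSZ)), Z))))))))
  step 21: S(S(S(S(S(S(S(add(mul(SZ, SSZ), Z))))))))
  step 22: S(S(S(S(S(S(S(add(add(SSZ, mul(Z, SSZ)), Z))))))))
  step 23: S(S(S(S(S(S(S(add(S(add(SZ, mul(Z, SSZ))), Z))))))))
  step 24: S(S(S(S(S(S(S(S(add(add(SZ, mul(Z, SSZ)), Z)))))))))
  step 25: S(S(S(S(S(S(S(S(add(S(add(Z, mul(Z, SSZ))), Z)))))))))
  step 26: S(S(S(S(S(S(S(S(S(add(add(Z, mul(Z, SSZ)), Z))))))))))
  step 27: S(S(S(S(S(S(S(S(S(add(mul(Z, SSZ), Z))))))))))
  step 28: S(S(S(S(S(S(S(S(S(add(Z, Z))))))))))
  step 29: S^9(Z)

Answer: SAME — A ⇓ S^9(Z), B ⇓ S^9(Z)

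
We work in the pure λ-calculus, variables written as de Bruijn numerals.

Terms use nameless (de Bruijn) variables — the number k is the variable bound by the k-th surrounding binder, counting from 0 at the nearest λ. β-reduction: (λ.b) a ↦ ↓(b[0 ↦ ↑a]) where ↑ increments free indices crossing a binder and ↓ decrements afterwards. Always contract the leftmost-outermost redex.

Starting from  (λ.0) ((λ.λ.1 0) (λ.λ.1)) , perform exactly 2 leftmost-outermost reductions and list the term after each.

Answer: after 2 steps: λ.(λ.λ.1) 0

Working:
  start: (λ.0) ((λ.λ.1 0) (λ.λ.1))
  →1  (λ.λ.1 0) (λ.λ.1)
  →2  λ.(λ.λ.1) 0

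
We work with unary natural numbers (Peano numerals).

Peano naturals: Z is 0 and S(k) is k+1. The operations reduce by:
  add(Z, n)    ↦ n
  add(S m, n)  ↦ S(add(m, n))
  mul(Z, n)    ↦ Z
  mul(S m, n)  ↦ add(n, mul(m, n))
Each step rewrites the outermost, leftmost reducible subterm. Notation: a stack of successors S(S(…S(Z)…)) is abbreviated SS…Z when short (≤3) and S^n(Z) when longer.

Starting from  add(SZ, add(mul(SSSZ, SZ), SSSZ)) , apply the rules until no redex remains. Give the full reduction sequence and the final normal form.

Answer: normal form = S^7(Z)  (in 16 steps)

Working:
  start: add(SZ, add(mul(SSSZ, SZ), SSSZ))
  step 1: S(add(Z, add(mul(SSSZ, SZ), SSSZ)))
  step 2: S(add(mul(SSSZ, SZ), SSSZ))
  step 3: S(add(add(SZ, mul(SSZ, SZ)), SSSZ))
  step 4: S(add(S(add(Z, mul(SSZ, SZ))), SSSZ))
  step 5: S(S(add(add(Z, mul(SSZ, SZ)), SSSZ)))
  step 6: S(S(add(mul(SSZ, SZ), SSSZ)))
  step 7: S(S(add(add(SZ, mul(SZ, SZ)), SSSZ)))
  step 8: S(S(add(S(add(Z, mul(SZ, SZ))), SSSZ)))
  step 9: S(S(S(add(add(Z, mul(SZ, SZ)), SSSZ))))
  step 10: S(S(S(add(mul(SZ, SZ), SSSZ))))
  step 11: S(S(S(add(add(SZ, mul(Z, SZ)), SSSZ))))
  step 12: S(S(S(add(S(add(Z, mul(Z, SZ))), SSSZ))))
  step 13: S(S(S(S(add(add(Z, mul(Z, SZ)), SSSZ)))))
  step 14: S(S(S(S(add(mul(Z, SZ), SSSZ)))))
  step 15: S(S(S(S(add(Z, SSSZ)))))
  step 16: S^7(Z)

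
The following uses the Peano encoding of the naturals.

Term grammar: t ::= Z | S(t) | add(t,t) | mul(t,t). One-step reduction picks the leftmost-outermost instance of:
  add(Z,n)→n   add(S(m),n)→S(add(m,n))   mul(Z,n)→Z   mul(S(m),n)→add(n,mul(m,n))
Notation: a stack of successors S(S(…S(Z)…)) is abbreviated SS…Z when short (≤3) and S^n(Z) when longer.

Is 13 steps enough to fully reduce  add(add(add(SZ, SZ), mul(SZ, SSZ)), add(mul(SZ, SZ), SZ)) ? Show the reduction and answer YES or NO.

Answer: NO — after 13 steps the term is S(S(S(S(add(mul(Z, SSZ), add(mul(SZ, SZ), SZ)))))), not yet normal

Derivation:
  start: add(add(add(SZ, SZ), mul(SZ, SSZ)), add(mul(SZ, SZ), SZ))
  [1] add(add(S(add(Z, SZ)), mul(SZ, SSZ)), add(mul(SZ, SZ), SZ))
  [2] add(S(add(add(Z, SZ), mul(SZ, SSZ))), add(mul(SZ, SZ), SZ))
  [3] S(add(add(add(Z, SZ), mul(SZ, SSZ)), add(mul(SZ, SZ), SZ)))
  [4] S(add(add(SZ, mul(SZ, SSZ)), add(mul(SZ, SZ), SZ)))
  [5] S(add(S(add(Z, mul(SZ, SSZ))), add(mul(SZ, SZ), SZ)))
  [6] S(S(add(add(Z, mul(SZ, SSZ)), add(mul(SZ, SZ), SZ))))
  [7] S(S(add(mul(SZ, SSZ), add(mul(SZ, SZ), SZ))))
  [8] S(S(add(add(SSZ, mul(Z, SSZ)), add(mul(SZ, SZ), SZ))))
  [9] S(S(add(S(add(SZ, mul(Z, SSZ))), add(mul(SZ, SZ), SZ))))
  [10] S(S(S(add(add(SZ, mul(Z, SSZ)), add(mul(SZ, SZ), SZ)))))
  [11] S(S(S(add(S(add(Z, mul(Z, SSZ))), add(mul(SZ, SZ), SZ)))))
  [12] S(S(S(S(add(add(Z, mul(Z, SSZ)), add(mul(SZ, SZ), SZ))))))
  [13] S(S(S(S(add(mul(Z, SSZ), add(mul(SZ, SZ), SZ))))))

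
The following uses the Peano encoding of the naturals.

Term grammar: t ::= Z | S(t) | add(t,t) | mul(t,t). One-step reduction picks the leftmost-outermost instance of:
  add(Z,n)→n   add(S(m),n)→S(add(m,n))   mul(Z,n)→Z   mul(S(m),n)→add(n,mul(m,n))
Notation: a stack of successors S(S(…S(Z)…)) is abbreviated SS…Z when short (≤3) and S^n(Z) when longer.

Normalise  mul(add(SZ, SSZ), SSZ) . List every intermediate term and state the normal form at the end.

Answer: normal form = S^6(Z)  (in 15 steps)

Reduction:
  start: mul(add(SZ, SSZ), SSZ)
  →1  mul(S(add(Z, SSZ)), SSZ)
  →2  add(SSZ, mul(add(Z, SSZ), SSZ))
  →3  S(add(SZ, mul(add(Z, SSZ), SSZ)))
  →4  S(S(add(Z, mul(add(Z, SSZ), SSZ))))
  →5  S(S(mul(add(Z, SSZ), SSZ)))
  →6  S(S(mul(SSZ, SSZ)))
  →7  S(S(add(SSZ, mul(SZ, SSZ))))
  →8  S(S(S(add(SZ, mul(SZ, SSZ)))))
  →9  S(S(S(S(add(Z, mul(SZ, SSZ))))))
  →10  S(S(S(S(mul(SZ, SSZ)))))
  →11  S(S(S(S(add(SSZ, mul(Z, SSZ))))))
  →12  S(S(S(S(S(add(SZ, mul(Z, SSZ)))))))
  →13  S(S(S(S(S(S(add(Z, mul(Z, SSZ))))))))
  →14  S(S(S(S(S(S(mul(Z, SSZ)))))))
  →15  S^6(Z)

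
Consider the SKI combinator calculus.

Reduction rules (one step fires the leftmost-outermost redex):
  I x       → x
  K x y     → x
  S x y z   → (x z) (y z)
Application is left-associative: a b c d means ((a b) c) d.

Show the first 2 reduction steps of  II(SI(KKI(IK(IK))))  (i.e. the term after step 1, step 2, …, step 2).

  start: II(SI(KKI(IK(IK))))
  →1  I(SI(KKI(IK(IK))))
  →2  SI(KKI(IK(IK)))

Answer: after 2 steps: SI(KKI(IK(IK)))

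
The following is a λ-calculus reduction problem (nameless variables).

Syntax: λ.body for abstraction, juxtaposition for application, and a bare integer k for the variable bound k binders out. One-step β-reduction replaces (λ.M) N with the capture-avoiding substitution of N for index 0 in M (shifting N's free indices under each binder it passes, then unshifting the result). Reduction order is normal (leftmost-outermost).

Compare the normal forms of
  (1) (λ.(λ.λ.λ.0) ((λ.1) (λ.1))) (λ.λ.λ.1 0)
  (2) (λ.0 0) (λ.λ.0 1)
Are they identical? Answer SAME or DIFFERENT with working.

Term A:
  start: (λ.(λ.λ.λ.0) ((λ.1) (λ.1))) (λ.λ.λ.1 0)
  step 1: (λ.λ.λ.0) ((λ.λ.λ.λ.1 0) (λ.λ.λ.λ.1 0))
  step 2: λ.λ.0

Term B:
  start: (λ.0 0) (λ.λ.0 1)
  step 1: (λ.λ.0 1) (λ.λ.0 1)
  step 2: λ.0 (λ.λ.0 1)

Answer: DIFFERENT — A ⇓ λ.λ.0, B ⇓ λ.0 (λ.λ.0 1)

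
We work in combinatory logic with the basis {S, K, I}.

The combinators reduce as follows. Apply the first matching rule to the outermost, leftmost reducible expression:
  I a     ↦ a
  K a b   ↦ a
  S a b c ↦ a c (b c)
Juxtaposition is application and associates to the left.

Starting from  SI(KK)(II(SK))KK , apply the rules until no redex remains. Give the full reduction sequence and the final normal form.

  start: SI(KK)(II(SK))KK
  step 1: I(II(SK))(KK(II(SK)))KK
  step 2: II(SK)(KK(II(SK)))KK
  step 3: I(SK)(KK(II(SK)))KK
  step 4: SK(KK(II(SK)))KK
  step 5: KK(KK(II(SK))K)K
  step 6: KK

Answer: normal form = KK  (in 6 steps)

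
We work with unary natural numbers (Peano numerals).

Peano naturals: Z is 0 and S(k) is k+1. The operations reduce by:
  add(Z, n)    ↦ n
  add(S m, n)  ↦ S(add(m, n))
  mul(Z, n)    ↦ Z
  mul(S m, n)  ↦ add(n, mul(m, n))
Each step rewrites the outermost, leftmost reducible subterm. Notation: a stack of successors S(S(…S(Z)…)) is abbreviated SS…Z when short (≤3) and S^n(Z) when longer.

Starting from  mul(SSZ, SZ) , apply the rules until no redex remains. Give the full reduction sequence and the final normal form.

  start: mul(SSZ, SZ)
  step 1: add(SZ, mul(SZ, SZ))
  step 2: S(add(Z, mul(SZ, SZ)))
  step 3: S(mul(SZ, SZ))
  step 4: S(add(SZ, mul(Z, SZ)))
  step 5: S(S(add(Z, mul(Z, SZ))))
  step 6: S(S(mul(Z, SZ)))
  step 7: SSZ

Answer: normal form = SSZ  (in 7 steps)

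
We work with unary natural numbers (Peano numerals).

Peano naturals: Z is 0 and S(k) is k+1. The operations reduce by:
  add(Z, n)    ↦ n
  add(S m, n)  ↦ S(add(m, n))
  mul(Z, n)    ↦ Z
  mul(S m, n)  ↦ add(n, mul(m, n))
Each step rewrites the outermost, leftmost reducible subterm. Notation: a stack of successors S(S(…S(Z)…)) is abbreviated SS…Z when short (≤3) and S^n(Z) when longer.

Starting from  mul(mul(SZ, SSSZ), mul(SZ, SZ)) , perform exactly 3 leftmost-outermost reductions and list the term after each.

  start: mul(mul(SZ, SSSZ), mul(SZ, SZ))
  →1  mul(add(SSSZ, mul(Z, SSSZ)), mul(SZ, SZ))
  →2  mul(S(add(SSZ, mul(Z, SSSZ))), mul(SZ, SZ))
  →3  add(mul(SZ, SZ), mul(add(SSZ, mul(Z, SSSZ)), mul(SZ, SZ)))

Answer: after 3 steps: add(mul(SZ, SZ), mul(add(SSZ, mul(Z, SSSZ)), mul(SZ, SZ)))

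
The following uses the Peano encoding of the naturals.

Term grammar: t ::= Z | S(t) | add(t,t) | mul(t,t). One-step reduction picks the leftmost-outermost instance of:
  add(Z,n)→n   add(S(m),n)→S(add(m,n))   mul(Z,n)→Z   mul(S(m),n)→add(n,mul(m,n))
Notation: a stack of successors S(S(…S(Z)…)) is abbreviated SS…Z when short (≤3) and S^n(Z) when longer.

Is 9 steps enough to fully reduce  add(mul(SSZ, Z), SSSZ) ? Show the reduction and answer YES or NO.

  start: add(mul(SSZ, Z), SSSZ)
  [1] add(add(Z, mul(SZ, Z)), SSSZ)
  [2] add(mul(SZ, Z), SSSZ)
  [3] add(add(Z, mul(Z, Z)), SSSZ)
  [4] add(mul(Z, Z), SSSZ)
  [5] add(Z, SSSZ)
  [6] SSSZ

Answer: YES — reaches normal form SSSZ in 6 ≤ 9 steps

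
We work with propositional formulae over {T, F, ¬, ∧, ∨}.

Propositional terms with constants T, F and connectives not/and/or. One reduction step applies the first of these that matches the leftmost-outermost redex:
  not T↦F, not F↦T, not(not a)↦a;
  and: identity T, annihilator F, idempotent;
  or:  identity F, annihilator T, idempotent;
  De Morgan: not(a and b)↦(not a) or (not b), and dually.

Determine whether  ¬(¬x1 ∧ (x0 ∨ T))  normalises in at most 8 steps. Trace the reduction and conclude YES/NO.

  start: ¬(¬x1 ∧ (x0 ∨ T))
  step 1: ¬¬x1 ∨ ¬(x0 ∨ T)
  step 2: x1 ∨ ¬(x0 ∨ T)
  step 3: x1 ∨ (¬x0 ∧ ¬T)
  step 4: x1 ∨ (¬x0 ∧ F)
  step 5: x1 ∨ F
  step 6: x1

Answer: YES — reaches normal form x1 in 6 ≤ 8 steps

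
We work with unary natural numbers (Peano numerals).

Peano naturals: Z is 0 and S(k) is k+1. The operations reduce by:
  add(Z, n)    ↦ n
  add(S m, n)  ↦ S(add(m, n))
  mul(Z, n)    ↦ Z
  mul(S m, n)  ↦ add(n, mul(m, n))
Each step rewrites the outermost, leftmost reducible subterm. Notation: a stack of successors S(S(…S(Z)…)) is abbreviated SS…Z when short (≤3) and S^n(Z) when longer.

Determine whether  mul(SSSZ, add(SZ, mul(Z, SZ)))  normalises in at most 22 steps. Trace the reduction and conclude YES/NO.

Answer: YES — reaches normal form SSSZ in 19 ≤ 22 steps

Derivation:
  start: mul(SSSZ, add(SZ, mul(Z, SZ)))
  →1  add(add(SZ, mul(Z, SZ)), mul(SSZ, add(SZ, mul(Z, SZ))))
  →2  add(S(add(Z, mul(Z, SZ))), mul(SSZ, add(SZ, mul(Z, SZ))))
  →3  S(add(add(Z, mul(Z, SZ)), mul(SSZ, add(SZ, mul(Z, SZ)))))
  →4  S(add(mul(Z, SZ), mul(SSZ, add(SZ, mul(Z, SZ)))))
  →5  S(add(Z, mul(SSZ, add(SZ, mul(Z, SZ)))))
  →6  S(mul(SSZ, add(SZ, mul(Z, SZ))))
  →7  S(add(add(SZ, mul(Z, SZ)), mul(SZ, add(SZ, mul(Z, SZ)))))
  →8  S(add(S(add(Z, mul(Z, SZ))), mul(SZ, add(SZ, mul(Z, SZ)))))
  →9  S(S(add(add(Z, mul(Z, SZ)), mul(SZ, add(SZ, mul(Z, SZ))))))
  →10  S(S(add(mul(Z, SZ), mul(SZ, add(SZ, mul(Z, SZ))))))
  →11  S(S(add(Z, mul(SZ, add(SZ, mul(Z, SZ))))))
  →12  S(S(mul(SZ, add(SZ, mul(Z, SZ)))))
  →13  S(S(add(add(SZ, mul(Z, SZ)), mul(Z, add(SZ, mul(Z, SZ))))))
  →14  S(S(add(S(add(Z, mul(Z, SZ))), mul(Z, add(SZ, mul(Z, SZ))))))
  →15  S(S(S(add(add(Z, mul(Z, SZ)), mul(Z, add(SZ, mul(Z, SZ)))))))
  →16  S(S(S(add(mul(Z, SZ), mul(Z, add(SZ, mul(Z, SZ)))))))
  →17  S(S(S(add(Z, mul(Z, add(SZ, mul(Z, SZ)))))))
  →18  S(S(S(mul(Z, add(SZ, mul(Z, SZ))))))
  →19  SSSZ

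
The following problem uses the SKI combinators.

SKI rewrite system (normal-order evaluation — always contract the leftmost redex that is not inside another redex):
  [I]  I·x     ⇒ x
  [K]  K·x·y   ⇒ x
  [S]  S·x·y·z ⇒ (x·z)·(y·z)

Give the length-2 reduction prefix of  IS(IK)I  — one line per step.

Answer: after 2 steps: SKI

Reduction:
  start: IS(IK)I
  step 1: S(IK)I
  step 2: SKI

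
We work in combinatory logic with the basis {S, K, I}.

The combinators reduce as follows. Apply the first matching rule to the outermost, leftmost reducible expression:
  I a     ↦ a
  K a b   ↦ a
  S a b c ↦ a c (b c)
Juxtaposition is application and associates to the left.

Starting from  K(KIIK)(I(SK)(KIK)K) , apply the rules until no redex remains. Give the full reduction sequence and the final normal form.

Answer: normal form = K  (in 3 steps)

Working:
  start: K(KIIK)(I(SK)(KIK)K)
  →1  KIIK
  →2  IK
  →3  K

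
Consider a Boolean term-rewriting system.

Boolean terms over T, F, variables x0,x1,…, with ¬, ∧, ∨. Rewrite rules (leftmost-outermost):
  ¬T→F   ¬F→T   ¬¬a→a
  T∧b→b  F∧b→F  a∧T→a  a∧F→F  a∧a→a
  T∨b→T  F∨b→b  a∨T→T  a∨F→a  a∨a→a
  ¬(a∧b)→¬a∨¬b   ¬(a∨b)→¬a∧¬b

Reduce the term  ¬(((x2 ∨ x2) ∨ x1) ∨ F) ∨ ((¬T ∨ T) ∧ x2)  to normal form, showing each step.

  start: ¬(((x2 ∨ x2) ∨ x1) ∨ F) ∨ ((¬T ∨ T) ∧ x2)
  →1  (¬((x2 ∨ x2) ∨ x1) ∧ ¬F) ∨ ((¬T ∨ T) ∧ x2)
  →2  ((¬(x2 ∨ x2) ∧ ¬x1) ∧ ¬F) ∨ ((¬T ∨ T) ∧ x2)
  →3  (((¬x2 ∧ ¬x2) ∧ ¬x1) ∧ ¬F) ∨ ((¬T ∨ T) ∧ x2)
  →4  ((¬x2 ∧ ¬x1) ∧ ¬F) ∨ ((¬T ∨ T) ∧ x2)
  →5  ((¬x2 ∧ ¬x1) ∧ T) ∨ ((¬T ∨ T) ∧ x2)
  →6  (¬x2 ∧ ¬x1) ∨ ((¬T ∨ T) ∧ x2)
  →7  (¬x2 ∧ ¬x1) ∨ (T ∧ x2)
  →8  (¬x2 ∧ ¬x1) ∨ x2

Answer: normal form = (¬x2 ∧ ¬x1) ∨ x2  (in 8 steps)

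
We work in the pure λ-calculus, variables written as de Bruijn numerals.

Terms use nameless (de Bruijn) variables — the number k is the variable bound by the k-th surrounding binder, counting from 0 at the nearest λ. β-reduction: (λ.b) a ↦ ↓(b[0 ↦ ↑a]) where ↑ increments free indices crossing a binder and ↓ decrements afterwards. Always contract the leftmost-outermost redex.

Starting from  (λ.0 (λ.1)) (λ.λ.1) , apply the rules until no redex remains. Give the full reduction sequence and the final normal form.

Answer: normal form = λ.λ.λ.λ.1  (in 2 steps)

Reduction:
  start: (λ.0 (λ.1)) (λ.λ.1)
  →1  (λ.λ.1) (λ.λ.λ.1)
  →2  λ.λ.λ.λ.1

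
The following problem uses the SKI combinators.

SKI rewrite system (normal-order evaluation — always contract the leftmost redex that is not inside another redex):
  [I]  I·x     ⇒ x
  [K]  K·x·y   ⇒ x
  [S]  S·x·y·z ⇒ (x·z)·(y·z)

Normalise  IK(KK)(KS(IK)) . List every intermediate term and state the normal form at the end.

Answer: normal form = KK  (in 2 steps)

Derivation:
  start: IK(KK)(KS(IK))
  →1  K(KK)(KS(IK))
  →2  KK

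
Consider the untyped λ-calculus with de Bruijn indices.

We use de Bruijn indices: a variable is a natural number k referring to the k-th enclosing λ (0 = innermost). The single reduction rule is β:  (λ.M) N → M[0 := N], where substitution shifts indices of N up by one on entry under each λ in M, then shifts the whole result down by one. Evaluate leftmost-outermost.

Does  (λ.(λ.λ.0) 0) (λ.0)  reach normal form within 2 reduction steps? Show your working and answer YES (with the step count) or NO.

  start: (λ.(λ.λ.0) 0) (λ.0)
  [1] (λ.λ.0) (λ.0)
  [2] λ.0

Answer: YES — reaches normal form λ.0 in 2 ≤ 2 steps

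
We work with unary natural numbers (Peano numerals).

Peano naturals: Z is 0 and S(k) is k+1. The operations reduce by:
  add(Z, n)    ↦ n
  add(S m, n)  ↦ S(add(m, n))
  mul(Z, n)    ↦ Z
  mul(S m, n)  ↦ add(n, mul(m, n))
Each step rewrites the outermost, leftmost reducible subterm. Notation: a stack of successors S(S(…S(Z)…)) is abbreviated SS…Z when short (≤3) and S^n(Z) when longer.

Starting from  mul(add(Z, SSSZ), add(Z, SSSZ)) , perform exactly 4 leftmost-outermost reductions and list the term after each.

  start: mul(add(Z, SSSZ), add(Z, SSSZ))
  →1  mul(SSSZ, add(Z, SSSZ))
  →2  add(add(Z, SSSZ), mul(SSZ, add(Z, SSSZ)))
  →3  add(SSSZ, mul(SSZ, add(Z, SSSZ)))
  →4  S(add(SSZ, mul(SSZ, add(Z, SSSZ))))

Answer: after 4 steps: S(add(SSZ, mul(SSZ, add(Z, SSSZ))))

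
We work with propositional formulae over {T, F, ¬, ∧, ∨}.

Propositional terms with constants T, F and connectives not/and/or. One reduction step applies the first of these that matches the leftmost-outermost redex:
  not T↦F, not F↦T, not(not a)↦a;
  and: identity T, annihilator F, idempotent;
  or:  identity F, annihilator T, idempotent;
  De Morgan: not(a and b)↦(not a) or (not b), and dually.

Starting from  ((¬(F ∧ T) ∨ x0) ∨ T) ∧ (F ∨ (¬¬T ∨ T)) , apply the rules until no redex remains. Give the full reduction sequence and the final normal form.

Answer: normal form = T  (in 4 steps)

Reduction:
  start: ((¬(F ∧ T) ∨ x0) ∨ T) ∧ (F ∨ (¬¬T ∨ T))
  [1] T ∧ (F ∨ (¬¬T ∨ T))
  [2] F ∨ (¬¬T ∨ T)
  [3] ¬¬T ∨ T
  [4] T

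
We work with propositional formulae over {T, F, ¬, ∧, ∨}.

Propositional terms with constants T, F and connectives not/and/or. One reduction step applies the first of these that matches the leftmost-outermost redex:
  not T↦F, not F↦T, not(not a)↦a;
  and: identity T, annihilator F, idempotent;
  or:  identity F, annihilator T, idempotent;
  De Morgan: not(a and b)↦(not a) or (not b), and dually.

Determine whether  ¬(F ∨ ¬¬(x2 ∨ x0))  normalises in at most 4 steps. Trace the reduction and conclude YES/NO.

Answer: NO — after 4 steps the term is ¬(x2 ∨ x0), not yet normal

Working:
  start: ¬(F ∨ ¬¬(x2 ∨ x0))
  step 1: ¬F ∧ ¬¬¬(x2 ∨ x0)
  step 2: T ∧ ¬¬¬(x2 ∨ x0)
  step 3: ¬¬¬(x2 ∨ x0)
  step 4: ¬(x2 ∨ x0)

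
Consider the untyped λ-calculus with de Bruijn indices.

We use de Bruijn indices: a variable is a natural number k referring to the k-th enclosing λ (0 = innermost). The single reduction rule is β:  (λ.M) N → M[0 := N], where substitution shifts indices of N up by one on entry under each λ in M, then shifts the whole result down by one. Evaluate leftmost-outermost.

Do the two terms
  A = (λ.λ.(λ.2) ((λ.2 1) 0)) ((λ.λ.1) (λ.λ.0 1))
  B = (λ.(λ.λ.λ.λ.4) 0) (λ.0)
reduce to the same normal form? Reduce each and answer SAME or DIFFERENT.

Term A:
  start: (λ.λ.(λ.2) ((λ.2 1) 0)) ((λ.λ.1) (λ.λ.0 1))
  step 1: λ.(λ.(λ.λ.1) (λ.λ.0 1)) ((λ.(λ.λ.1) (λ.λ.0 1) 1) 0)
  step 2: λ.(λ.λ.1) (λ.λ.0 1)
  step 3: λ.λ.λ.λ.0 1

Term B:
  start: (λ.(λ.λ.λ.λ.4) 0) (λ.0)
  step 1: (λ.λ.λ.λ.λ.0) (λ.0)
  step 2: λ.λ.λ.λ.0

Answer: DIFFERENT — A ⇓ λ.λ.λ.λ.0 1, B ⇓ λ.λ.λ.λ.0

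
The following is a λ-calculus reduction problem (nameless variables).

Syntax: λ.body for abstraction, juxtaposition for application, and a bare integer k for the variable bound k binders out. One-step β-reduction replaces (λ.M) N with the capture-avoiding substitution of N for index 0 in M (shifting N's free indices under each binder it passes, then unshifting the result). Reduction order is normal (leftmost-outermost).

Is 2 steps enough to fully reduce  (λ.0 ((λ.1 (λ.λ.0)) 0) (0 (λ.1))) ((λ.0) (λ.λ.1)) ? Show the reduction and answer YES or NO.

  start: (λ.0 ((λ.1 (λ.λ.0)) 0) (0 (λ.1))) ((λ.0) (λ.λ.1))
  [1] (λ.0) (λ.λ.1) ((λ.(λ.0) (λ.λ.1) (λ.λ.0)) ((λ.0) (λ.λ.1))) ((λ.0) (λ.λ.1) (λ.(λ.0) (λ.λ.1)))
  [2] (λ.λ.1) ((λ.(λ.0) (λ.λ.1) (λ.λ.0)) ((λ.0) (λ.λ.1))) ((λ.0) (λ.λ.1) (λ.(λ.0) (λ.λ.1)))

Answer: NO — after 2 steps the term is (λ.λ.1) ((λ.(λ.0) (λ.λ.1) (λ.λ.0)) ((λ.0) (λ.λ.1))) ((λ.0) (λ.λ.1) (λ.(λ.0) (λ.λ.1))), not yet normal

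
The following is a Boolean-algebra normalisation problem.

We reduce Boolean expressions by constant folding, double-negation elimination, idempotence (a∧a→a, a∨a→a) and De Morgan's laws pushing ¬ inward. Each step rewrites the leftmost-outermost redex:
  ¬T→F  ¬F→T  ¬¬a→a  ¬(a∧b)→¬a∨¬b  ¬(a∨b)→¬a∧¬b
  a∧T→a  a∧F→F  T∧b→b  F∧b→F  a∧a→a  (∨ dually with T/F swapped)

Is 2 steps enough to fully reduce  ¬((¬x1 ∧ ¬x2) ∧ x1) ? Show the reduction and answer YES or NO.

Answer: NO — after 2 steps the term is (¬¬x1 ∨ ¬¬x2) ∨ ¬x1, not yet normal

Derivation:
  start: ¬((¬x1 ∧ ¬x2) ∧ x1)
  [1] ¬(¬x1 ∧ ¬x2) ∨ ¬x1
  [2] (¬¬x1 ∨ ¬¬x2) ∨ ¬x1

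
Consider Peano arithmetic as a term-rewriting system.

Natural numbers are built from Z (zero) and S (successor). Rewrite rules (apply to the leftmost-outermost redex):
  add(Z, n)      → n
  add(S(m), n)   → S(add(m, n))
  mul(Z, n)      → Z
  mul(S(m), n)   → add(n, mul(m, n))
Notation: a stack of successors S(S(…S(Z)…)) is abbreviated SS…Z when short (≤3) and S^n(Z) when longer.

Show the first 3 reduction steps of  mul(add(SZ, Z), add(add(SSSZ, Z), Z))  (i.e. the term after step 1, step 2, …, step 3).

  start: mul(add(SZ, Z), add(add(SSSZ, Z), Z))
  →1  mul(S(add(Z, Z)), add(add(SSSZ, Z), Z))
  →2  add(add(add(SSSZ, Z), Z), mul(add(Z, Z), add(add(SSSZ, Z), Z)))
  →3  add(add(S(add(SSZ, Z)), Z), mul(add(Z, Z), add(add(SSSZ, Z), Z)))

Answer: after 3 steps: add(add(S(add(SSZ, Z)), Z), mul(add(Z, Z), add(add(SSSZ, Z), Z)))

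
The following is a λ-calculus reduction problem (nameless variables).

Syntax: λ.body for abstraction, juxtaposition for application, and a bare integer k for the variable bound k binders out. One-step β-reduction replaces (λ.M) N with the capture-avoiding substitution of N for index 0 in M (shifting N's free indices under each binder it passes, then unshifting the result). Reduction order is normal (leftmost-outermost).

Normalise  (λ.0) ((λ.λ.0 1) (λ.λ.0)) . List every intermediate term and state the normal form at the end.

  start: (λ.0) ((λ.λ.0 1) (λ.λ.0))
  →1  (λ.λ.0 1) (λ.λ.0)
  →2  λ.0 (λ.λ.0)

Answer: normal form = λ.0 (λ.λ.0)  (in 2 steps)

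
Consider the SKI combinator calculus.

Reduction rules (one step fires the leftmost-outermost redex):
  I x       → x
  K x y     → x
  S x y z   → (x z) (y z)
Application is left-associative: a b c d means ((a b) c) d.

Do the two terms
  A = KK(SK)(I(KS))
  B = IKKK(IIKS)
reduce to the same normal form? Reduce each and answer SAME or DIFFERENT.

Answer: SAME — A ⇓ K(KS), B ⇓ K(KS)

Derivation:
Term A:
  start: KK(SK)(I(KS))
  [1] K(I(KS))
  [2] K(KS)

Term B:
  start: IKKK(IIKS)
  [1] KKK(IIKS)
  [2] K(IIKS)
  [3] K(IKS)
  [4] K(KS)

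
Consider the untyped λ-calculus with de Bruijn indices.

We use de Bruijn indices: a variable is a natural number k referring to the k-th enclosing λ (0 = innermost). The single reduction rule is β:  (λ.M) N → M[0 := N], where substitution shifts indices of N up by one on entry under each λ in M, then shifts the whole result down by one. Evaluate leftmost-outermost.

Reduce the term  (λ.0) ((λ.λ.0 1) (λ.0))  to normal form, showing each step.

Answer: normal form = λ.0 (λ.0)  (in 2 steps)

Derivation:
  start: (λ.0) ((λ.λ.0 1) (λ.0))
  step 1: (λ.λ.0 1) (λ.0)
  step 2: λ.0 (λ.0)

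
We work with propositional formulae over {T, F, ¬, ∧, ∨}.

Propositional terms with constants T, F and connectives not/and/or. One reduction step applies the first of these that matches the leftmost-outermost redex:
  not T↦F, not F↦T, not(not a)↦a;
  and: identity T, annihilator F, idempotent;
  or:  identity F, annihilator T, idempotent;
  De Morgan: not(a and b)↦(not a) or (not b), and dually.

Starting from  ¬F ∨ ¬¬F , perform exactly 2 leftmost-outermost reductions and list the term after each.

Answer: after 2 steps: T

Working:
  start: ¬F ∨ ¬¬F
  step 1: T ∨ ¬¬F
  step 2: T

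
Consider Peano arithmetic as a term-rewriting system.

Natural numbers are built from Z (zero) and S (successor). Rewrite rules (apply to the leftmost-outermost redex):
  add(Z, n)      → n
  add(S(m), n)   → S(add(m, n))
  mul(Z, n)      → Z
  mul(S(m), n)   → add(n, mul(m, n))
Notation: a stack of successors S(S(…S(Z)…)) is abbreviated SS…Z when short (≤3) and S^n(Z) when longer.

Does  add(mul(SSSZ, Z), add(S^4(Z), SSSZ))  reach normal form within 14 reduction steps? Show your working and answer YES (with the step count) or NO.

Answer: YES — reaches normal form S^7(Z) in 13 ≤ 14 steps

Reduction:
  start: add(mul(SSSZ, Z), add(S^4(Z), SSSZ))
  [1] add(add(Z, mul(SSZ, Z)), add(S^4(Z), SSSZ))
  [2] add(mul(SSZ, Z), add(S^4(Z), SSSZ))
  [3] add(add(Z, mul(SZ, Z)), add(S^4(Z), SSSZ))
  [4] add(mul(SZ, Z), add(S^4(Z), SSSZ))
  [5] add(add(Z, mul(Z, Z)), add(S^4(Z), SSSZ))
  [6] add(mul(Z, Z), add(S^4(Z), SSSZ))
  [7] add(Z, add(S^4(Z), SSSZ))
  [8] add(S^4(Z), SSSZ)
  [9] S(add(SSSZ, SSSZ))
  [10] S(S(add(SSZ, SSSZ)))
  [11] S(S(S(add(SZ, SSSZ))))
  [12] S(S(S(S(add(Z, SSSZ)))))
  [13] S^7(Z)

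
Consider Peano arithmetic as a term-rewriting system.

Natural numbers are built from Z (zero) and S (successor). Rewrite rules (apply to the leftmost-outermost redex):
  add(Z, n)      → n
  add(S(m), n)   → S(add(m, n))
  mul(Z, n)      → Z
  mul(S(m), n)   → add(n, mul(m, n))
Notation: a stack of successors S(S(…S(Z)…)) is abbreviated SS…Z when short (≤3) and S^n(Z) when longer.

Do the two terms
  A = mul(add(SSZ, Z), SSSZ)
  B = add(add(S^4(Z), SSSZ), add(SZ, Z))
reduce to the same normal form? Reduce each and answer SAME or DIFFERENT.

Answer: DIFFERENT — A ⇓ S^6(Z), B ⇓ S^8(Z)

Working:
Term A:
  start: mul(add(SSZ, Z), SSSZ)
  step 1: mul(S(add(SZ, Z)), SSSZ)
  step 2: add(SSSZ, mul(add(SZ, Z), SSSZ))
  step 3: S(add(SSZ, mul(add(SZ, Z), SSSZ)))
  step 4: S(S(add(SZ, mul(add(SZ, Z), SSSZ))))
  step 5: S(S(S(add(Z, mul(add(SZ, Z), SSSZ)))))
  step 6: S(S(S(mul(add(SZ, Z), SSSZ))))
  step 7: S(S(S(mul(S(add(Z, Z)), SSSZ))))
  step 8: S(S(S(add(SSSZ, mul(add(Z, Z), SSSZ)))))
  step 9: S(S(S(S(add(SSZ, mul(add(Z, Z), SSSZ))))))
  step 10: S(S(S(S(S(add(SZ, mul(add(Z, Z), SSSZ)))))))
  step 11: S(S(S(S(S(S(add(Z, mul(add(Z, Z), SSSZ))))))))
  step 12: S(S(S(S(S(S(mul(add(Z, Z), SSSZ)))))))
  step 13: S(S(S(S(S(S(mul(Z, SSSZ)))))))
  step 14: S^6(Z)

Term B:
  start: add(add(S^4(Z), SSSZ), add(SZ, Z))
  step 1: add(S(add(SSSZ, SSSZ)), add(SZ, Z))
  step 2: S(add(add(SSSZ, SSSZ), add(SZ, Z)))
  step 3: S(add(S(add(SSZ, SSSZ)), add(SZ, Z)))
  step 4: S(S(add(add(SSZ, SSSZ), add(SZ, Z))))
  step 5: S(S(add(S(add(SZ, SSSZ)), add(SZ, Z))))
  step 6: S(S(S(add(add(SZ, SSSZ), add(SZ, Z)))))
  step 7: S(S(S(add(S(add(Z, SSSZ)), add(SZ, Z)))))
  step 8: S(S(S(S(add(add(Z, SSSZ), add(SZ, Z))))))
  step 9: S(S(S(S(add(SSSZ, add(SZ, Z))))))
  step 10: S(S(S(S(S(add(SSZ, add(SZ, Z)))))))
  step 11: S(S(S(S(S(S(add(SZ, add(SZ, Z))))))))
  step 12: S(S(S(S(S(S(S(add(Z, add(SZ, Z)))))))))
  step 13: S(S(S(S(S(S(S(add(SZ, Z))))))))
  step 14: S(S(S(S(S(S(S(S(add(Z, Z)))))))))
  step 15: S^8(Z)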